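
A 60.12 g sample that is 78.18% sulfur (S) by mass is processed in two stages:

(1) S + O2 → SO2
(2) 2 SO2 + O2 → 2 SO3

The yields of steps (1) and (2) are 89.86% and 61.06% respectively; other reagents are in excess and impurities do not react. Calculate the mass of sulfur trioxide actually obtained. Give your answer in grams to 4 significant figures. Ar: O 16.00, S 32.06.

64.40 g

Pure S = 60.12 × 0.7818 = 47.002 g.
M(S) = 32.06 g/mol.
M(SO3) = 32.06 + 3(16.00) = 80.06 g/mol.
n(S) = 47.002 / 32.06 = 1.4661 mol.
Step 1 (S:SO2 = 1:1): theoretical n(SO2) = 1.4661 mol; at 89.86% yield, n(SO2) = 1.3174 mol.
Step 2 (SO2:SO3 = 2:2): theoretical n(SO3) = 1.3174 mol, so theoretical mass = 1.3174 × 80.06 = 105.47 g.
At 61.06% yield, actual mass of SO3 = 105.47 × 0.6106 = 64.401 g.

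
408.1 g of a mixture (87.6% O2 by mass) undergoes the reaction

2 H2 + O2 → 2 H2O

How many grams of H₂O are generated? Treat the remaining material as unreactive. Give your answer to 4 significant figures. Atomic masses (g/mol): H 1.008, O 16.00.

Mass of pure O2 = 408.1 g × 0.876 = 357.50 g.
M(O2) = 2(16.00) = 32.00 g/mol.
M(H2O) = 2(1.008) + 16.00 = 18.016 g/mol.
n(O2) = 357.50 g / 32.00 g/mol = 11.172 mol.
From the equation the O2:H2O mole ratio is 1:2, so n(H2O) = 11.172 × 2/1 = 22.343 mol.
Mass of H2O = 22.343 mol × 18.016 g/mol = 402.54 g.

402.5 g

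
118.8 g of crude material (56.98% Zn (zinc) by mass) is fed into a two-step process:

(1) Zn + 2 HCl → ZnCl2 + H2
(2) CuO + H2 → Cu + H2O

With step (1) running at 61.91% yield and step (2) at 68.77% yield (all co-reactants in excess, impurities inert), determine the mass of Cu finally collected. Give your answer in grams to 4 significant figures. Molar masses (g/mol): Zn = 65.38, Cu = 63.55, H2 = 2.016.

28.01 g

Pure Zn = 118.8 × 0.5698 = 67.692 g.
n(Zn) = 67.692 / 65.38 = 1.0354 mol.
Step 1 (Zn:H2 = 1:1): theoretical n(H2) = 1.0354 mol; at 61.91% yield, n(H2) = 0.64100 mol.
Step 2 (H2:Cu = 1:1): theoretical n(Cu) = 0.64100 mol, so theoretical mass = 0.64100 × 63.55 = 40.735 g.
At 68.77% yield, actual mass of Cu = 40.735 × 0.6877 = 28.014 g.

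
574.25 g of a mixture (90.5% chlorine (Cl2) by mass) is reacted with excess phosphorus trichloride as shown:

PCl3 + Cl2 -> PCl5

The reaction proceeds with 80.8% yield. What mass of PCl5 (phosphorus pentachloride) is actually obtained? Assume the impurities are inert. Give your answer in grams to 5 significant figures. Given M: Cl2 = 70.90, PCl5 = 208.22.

Pure Cl2 available = 574.25 g × 0.905 = 519.696 g.
n(Cl2) = 519.696 g / 70.90 g/mol = 7.32999 mol.
From the equation the Cl2:PCl5 mole ratio is 1:1, so n(PCl5) = 7.32999 × 1/1 = 7.32999 mol.
Mass of PCl5 = 7.32999 mol × 208.22 g/mol = 1526.25 g.
Actual mass collected = 1526.25 g × 0.808 = 1233.21 g.

1233.2 g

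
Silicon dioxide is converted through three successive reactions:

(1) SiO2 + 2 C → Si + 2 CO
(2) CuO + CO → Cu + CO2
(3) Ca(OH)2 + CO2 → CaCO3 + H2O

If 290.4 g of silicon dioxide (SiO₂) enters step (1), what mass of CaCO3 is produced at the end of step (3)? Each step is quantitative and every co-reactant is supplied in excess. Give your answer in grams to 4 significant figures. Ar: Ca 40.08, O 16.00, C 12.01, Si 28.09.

967.4 g

M(SiO2) = 28.09 + 2(16.00) = 60.09 g/mol.
M(CaCO3) = 40.08 + 12.01 + 3(16.00) = 100.09 g/mol.
n(SiO2) = 290.4 / 60.09 = 4.8328 mol.
Reaction (1): SiO2→CO ratio 1:2 ⇒ n(CO) = 9.6655 mol.
Reaction (2): CO→CO2 ratio 1:1 ⇒ n(CO2) = 9.6655 mol.
Reaction (3): CO2→CaCO3 ratio 1:1 ⇒ n(CaCO3) = 9.6655 mol.
Mass of CaCO3 = 9.6655 × 100.09 = 967.42 g.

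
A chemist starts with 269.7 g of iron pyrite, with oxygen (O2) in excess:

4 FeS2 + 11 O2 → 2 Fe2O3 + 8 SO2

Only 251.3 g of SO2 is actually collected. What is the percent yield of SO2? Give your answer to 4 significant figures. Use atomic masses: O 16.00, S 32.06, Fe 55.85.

87.25 %

M(FeS2) = 55.85 + 2(32.06) = 119.97 g/mol.
M(SO2) = 32.06 + 2(16.00) = 64.06 g/mol.
n(FeS2) = 269.70 g / 119.97 g/mol = 2.2481 mol.
From the equation the FeS2:SO2 mole ratio is 4:8, so n(SO2) = 2.2481 × 8/4 = 4.4961 mol.
Mass of SO2 = 4.4961 mol × 64.06 g/mol = 288.02 g.
This is the theoretical yield. Percent yield = 251.3 g / 288.02 g × 100% = 87.250%.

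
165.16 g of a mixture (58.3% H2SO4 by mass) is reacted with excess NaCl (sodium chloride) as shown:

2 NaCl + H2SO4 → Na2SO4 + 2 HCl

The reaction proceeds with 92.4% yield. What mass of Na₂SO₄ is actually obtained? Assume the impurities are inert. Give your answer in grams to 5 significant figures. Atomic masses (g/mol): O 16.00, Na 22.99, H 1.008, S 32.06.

128.85 g

Pure H2SO4 available = 165.16 g × 0.583 = 96.2883 g.
M(H2SO4) = 2(1.008) + 32.06 + 4(16.00) = 98.076 g/mol.
M(Na2SO4) = 2(22.99) + 32.06 + 4(16.00) = 142.04 g/mol.
n(H2SO4) = 96.2883 g / 98.076 g/mol = 0.981772 mol.
From the equation the H2SO4:Na2SO4 mole ratio is 1:1, so n(Na2SO4) = 0.981772 × 1/1 = 0.981772 mol.
Mass of Na2SO4 = 0.981772 mol × 142.04 g/mol = 139.451 g.
Actual mass collected = 139.451 g × 0.924 = 128.853 g.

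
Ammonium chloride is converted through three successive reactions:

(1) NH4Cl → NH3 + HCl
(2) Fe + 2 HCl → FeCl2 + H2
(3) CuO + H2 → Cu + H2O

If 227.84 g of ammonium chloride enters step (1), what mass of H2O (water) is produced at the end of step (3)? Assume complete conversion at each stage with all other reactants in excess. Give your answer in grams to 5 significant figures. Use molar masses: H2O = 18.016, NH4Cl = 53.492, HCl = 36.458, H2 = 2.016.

n(NH4Cl) = 227.84 / 53.492 = 4.25933 mol.
Reaction (1): NH4Cl→HCl ratio 1:1 ⇒ n(HCl) = 4.25933 mol.
Reaction (2): HCl→H2 ratio 2:1 ⇒ n(H2) = 2.12966 mol.
Reaction (3): H2→H2O ratio 1:1 ⇒ n(H2O) = 2.12966 mol.
Mass of H2O = 2.12966 × 18.016 = 38.3680 g.

38.368 g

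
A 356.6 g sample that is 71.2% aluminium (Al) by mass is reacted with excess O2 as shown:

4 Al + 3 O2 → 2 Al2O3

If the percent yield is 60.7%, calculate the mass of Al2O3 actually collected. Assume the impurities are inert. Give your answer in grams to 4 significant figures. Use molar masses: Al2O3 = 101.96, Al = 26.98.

291.2 g

Pure Al available = 356.6 g × 0.712 = 253.90 g.
n(Al) = 253.90 g / 26.98 g/mol = 9.4106 mol.
From the equation the Al:Al2O3 mole ratio is 4:2, so n(Al2O3) = 9.4106 × 2/4 = 4.7053 mol.
Mass of Al2O3 = 4.7053 mol × 101.96 g/mol = 479.75 g.
Actual mass collected = 479.75 g × 0.607 = 291.21 g.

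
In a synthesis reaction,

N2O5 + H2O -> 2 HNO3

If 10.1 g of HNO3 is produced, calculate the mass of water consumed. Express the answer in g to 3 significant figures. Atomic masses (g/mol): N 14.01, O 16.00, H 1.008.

1.44 g

M(HNO3) = 1.008 + 14.01 + 3(16.00) = 63.018 g/mol.
M(H2O) = 2(1.008) + 16.00 = 18.016 g/mol.
n(HNO3) = 10.10 g / 63.018 g/mol = 0.1603 mol.
From the equation the HNO3:H2O mole ratio is 2:1, so n(H2O) = 0.1603 × 1/2 = 0.08014 mol.
Mass of H2O = 0.08014 mol × 18.016 g/mol = 1.444 g.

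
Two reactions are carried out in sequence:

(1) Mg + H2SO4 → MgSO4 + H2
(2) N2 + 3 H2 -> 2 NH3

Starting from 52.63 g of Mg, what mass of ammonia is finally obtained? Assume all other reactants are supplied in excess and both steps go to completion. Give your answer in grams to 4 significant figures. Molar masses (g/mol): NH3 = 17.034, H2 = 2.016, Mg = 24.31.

24.59 g

n(Mg) = 52.630 / 24.31 = 2.1650 mol.
Step 1 gives a 1:1 ratio of Mg to H2, so n(H2) = 2.1650 mol.
In step 2 the H2:NH3 ratio is 3:2, so n(NH3) = 1.4433 mol.
Mass of NH3 = 1.4433 × 17.034 = 24.585 g.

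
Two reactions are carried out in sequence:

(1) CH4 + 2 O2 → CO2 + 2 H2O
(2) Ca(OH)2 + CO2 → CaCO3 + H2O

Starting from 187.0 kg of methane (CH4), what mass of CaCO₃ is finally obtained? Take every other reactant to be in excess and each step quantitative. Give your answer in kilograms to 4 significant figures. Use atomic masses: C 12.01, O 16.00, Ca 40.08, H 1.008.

M(CH4) = 12.01 + 4(1.008) = 16.042 g/mol.
M(CaCO3) = 40.08 + 12.01 + 3(16.00) = 100.09 g/mol.
187.0 kg = 187000 g.
n(CH4) = 187000 / 16.042 = 11657 mol.
Step 1 gives a 1:1 ratio of CH4 to CO2, so n(CO2) = 11657 mol.
In step 2 the CO2:CaCO3 ratio is 1:1, so n(CaCO3) = 11657 mol.
Mass of CaCO3 = 11657 × 100.09 = 1.1667 × 10^6 g = 1167 kg.

1167 kg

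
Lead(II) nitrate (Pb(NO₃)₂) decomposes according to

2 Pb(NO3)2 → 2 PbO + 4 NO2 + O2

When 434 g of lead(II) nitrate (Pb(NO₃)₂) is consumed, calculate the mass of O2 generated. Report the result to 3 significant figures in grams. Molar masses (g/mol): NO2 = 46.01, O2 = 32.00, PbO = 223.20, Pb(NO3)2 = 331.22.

n(Pb(NO3)2) = 434.0 g / 331.22 g/mol = 1.310 mol.
From the equation the Pb(NO3)2:O2 mole ratio is 2:1, so n(O2) = 1.310 × 1/2 = 0.6552 mol.
Mass of O2 = 0.6552 mol × 32.00 g/mol = 20.96 g.

21.0 g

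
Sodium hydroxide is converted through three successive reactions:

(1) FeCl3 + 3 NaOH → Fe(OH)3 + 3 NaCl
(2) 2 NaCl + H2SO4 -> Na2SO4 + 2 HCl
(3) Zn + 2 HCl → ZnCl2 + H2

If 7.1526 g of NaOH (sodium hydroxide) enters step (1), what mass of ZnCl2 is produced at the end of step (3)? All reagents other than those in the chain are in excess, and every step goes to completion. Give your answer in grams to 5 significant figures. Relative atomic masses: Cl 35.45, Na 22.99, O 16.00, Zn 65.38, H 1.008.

12.185 g

M(NaOH) = 22.99 + 16.00 + 1.008 = 39.998 g/mol.
M(ZnCl2) = 65.38 + 2(35.45) = 136.28 g/mol.
n(NaOH) = 7.1526 / 39.998 = 0.178824 mol.
Reaction (1): NaOH→NaCl ratio 3:3 ⇒ n(NaCl) = 0.178824 mol.
Reaction (2): NaCl→HCl ratio 2:2 ⇒ n(HCl) = 0.178824 mol.
Reaction (3): HCl→ZnCl2 ratio 2:1 ⇒ n(ZnCl2) = 0.0894120 mol.
Mass of ZnCl2 = 0.0894120 × 136.28 = 12.1851 g.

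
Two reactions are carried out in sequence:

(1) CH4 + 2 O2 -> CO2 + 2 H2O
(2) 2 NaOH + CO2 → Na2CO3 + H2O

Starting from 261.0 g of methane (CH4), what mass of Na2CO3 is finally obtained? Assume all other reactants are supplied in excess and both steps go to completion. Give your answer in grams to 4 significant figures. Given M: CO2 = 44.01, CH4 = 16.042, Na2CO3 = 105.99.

1724 g

n(CH4) = 261.00 / 16.042 = 16.270 mol.
Step 1 gives a 1:1 ratio of CH4 to CO2, so n(CO2) = 16.270 mol.
In step 2 the CO2:Na2CO3 ratio is 1:1, so n(Na2CO3) = 16.270 mol.
Mass of Na2CO3 = 16.270 × 105.99 = 1724.4 g.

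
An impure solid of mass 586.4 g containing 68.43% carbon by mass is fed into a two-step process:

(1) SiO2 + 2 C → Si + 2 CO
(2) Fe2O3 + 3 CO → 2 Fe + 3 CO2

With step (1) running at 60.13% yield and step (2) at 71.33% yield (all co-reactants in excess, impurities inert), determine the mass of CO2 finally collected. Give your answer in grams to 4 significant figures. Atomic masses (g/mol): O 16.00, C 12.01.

630.7 g

Pure C = 586.4 × 0.6843 = 401.27 g.
M(C) = 12.01 g/mol.
M(CO2) = 12.01 + 2(16.00) = 44.01 g/mol.
n(C) = 401.27 / 12.01 = 33.412 mol.
Step 1 (C:CO = 2:2): theoretical n(CO) = 33.412 mol; at 60.13% yield, n(CO) = 20.090 mol.
Step 2 (CO:CO2 = 3:3): theoretical n(CO2) = 20.090 mol, so theoretical mass = 20.090 × 44.01 = 884.18 g.
At 71.33% yield, actual mass of CO2 = 884.18 × 0.7133 = 630.68 g.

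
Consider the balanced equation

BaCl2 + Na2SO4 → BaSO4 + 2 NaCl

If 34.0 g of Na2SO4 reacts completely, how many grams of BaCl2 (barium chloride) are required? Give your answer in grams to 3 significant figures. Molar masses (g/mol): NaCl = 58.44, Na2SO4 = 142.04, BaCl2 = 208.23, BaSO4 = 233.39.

49.8 g

n(Na2SO4) = 34.00 g / 142.04 g/mol = 0.2394 mol.
From the equation the Na2SO4:BaCl2 mole ratio is 1:1, so n(BaCl2) = 0.2394 × 1/1 = 0.2394 mol.
Mass of BaCl2 = 0.2394 mol × 208.23 g/mol = 49.84 g.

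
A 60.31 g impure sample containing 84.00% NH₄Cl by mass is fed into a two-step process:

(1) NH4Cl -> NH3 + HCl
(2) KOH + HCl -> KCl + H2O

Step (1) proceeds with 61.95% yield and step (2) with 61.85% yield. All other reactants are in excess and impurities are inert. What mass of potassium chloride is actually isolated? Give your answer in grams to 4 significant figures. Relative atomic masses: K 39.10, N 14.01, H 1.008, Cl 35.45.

27.05 g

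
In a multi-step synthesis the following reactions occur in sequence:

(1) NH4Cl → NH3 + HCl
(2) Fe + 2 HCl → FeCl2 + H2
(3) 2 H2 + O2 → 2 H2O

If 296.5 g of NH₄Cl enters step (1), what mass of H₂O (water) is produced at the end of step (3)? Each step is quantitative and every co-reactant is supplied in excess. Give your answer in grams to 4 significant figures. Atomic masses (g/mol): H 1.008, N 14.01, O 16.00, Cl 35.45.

49.93 g

M(NH4Cl) = 14.01 + 4(1.008) + 35.45 = 53.492 g/mol.
M(H2O) = 2(1.008) + 16.00 = 18.016 g/mol.
n(NH4Cl) = 296.5 / 53.492 = 5.5429 mol.
Reaction (1): NH4Cl→HCl ratio 1:1 ⇒ n(HCl) = 5.5429 mol.
Reaction (2): HCl→H2 ratio 2:1 ⇒ n(H2) = 2.7714 mol.
Reaction (3): H2→H2O ratio 2:2 ⇒ n(H2O) = 2.7714 mol.
Mass of H2O = 2.7714 × 18.016 = 49.930 g.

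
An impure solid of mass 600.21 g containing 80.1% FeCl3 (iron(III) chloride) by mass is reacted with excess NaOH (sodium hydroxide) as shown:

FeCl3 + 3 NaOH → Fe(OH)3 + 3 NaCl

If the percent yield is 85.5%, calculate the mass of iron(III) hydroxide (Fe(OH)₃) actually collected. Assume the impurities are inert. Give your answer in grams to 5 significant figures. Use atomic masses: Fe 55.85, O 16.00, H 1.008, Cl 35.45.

Pure FeCl3 available = 600.21 g × 0.801 = 480.768 g.
M(FeCl3) = 55.85 + 3(35.45) = 162.20 g/mol.
M(Fe(OH)3) = 55.85 + 3(16.00) + 3(1.008) = 106.874 g/mol.
n(FeCl3) = 480.768 g / 162.20 g/mol = 2.96405 mol.
From the equation the FeCl3:Fe(OH)3 mole ratio is 1:1, so n(Fe(OH)3) = 2.96405 × 1/1 = 2.96405 mol.
Mass of Fe(OH)3 = 2.96405 mol × 106.874 g/mol = 316.779 g.
Actual mass collected = 316.779 g × 0.855 = 270.846 g.

270.85 g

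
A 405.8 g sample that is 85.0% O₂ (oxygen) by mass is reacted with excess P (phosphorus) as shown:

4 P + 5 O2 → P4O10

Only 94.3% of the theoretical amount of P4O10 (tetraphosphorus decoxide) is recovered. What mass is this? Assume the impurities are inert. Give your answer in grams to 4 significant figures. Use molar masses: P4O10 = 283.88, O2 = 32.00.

Pure O2 available = 405.8 g × 0.850 = 344.93 g.
n(O2) = 344.93 g / 32.00 g/mol = 10.779 mol.
From the equation the O2:P4O10 mole ratio is 5:1, so n(P4O10) = 10.779 × 1/5 = 2.1558 mol.
Mass of P4O10 = 2.1558 mol × 283.88 g/mol = 611.99 g.
Actual mass collected = 611.99 g × 0.943 = 577.11 g.

577.1 g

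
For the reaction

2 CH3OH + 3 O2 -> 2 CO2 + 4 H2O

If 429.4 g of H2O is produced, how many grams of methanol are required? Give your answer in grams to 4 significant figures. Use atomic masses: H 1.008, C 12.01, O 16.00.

381.9 g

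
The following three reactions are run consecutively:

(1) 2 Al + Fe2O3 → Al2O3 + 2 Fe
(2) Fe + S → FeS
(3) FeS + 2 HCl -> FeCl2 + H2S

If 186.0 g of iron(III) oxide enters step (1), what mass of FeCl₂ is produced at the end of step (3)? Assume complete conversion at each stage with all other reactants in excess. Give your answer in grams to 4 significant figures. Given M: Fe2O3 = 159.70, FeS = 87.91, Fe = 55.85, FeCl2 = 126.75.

295.2 g

n(Fe2O3) = 186.0 / 159.70 = 1.1647 mol.
Reaction (1): Fe2O3→Fe ratio 1:2 ⇒ n(Fe) = 2.3294 mol.
Reaction (2): Fe→FeS ratio 1:1 ⇒ n(FeS) = 2.3294 mol.
Reaction (3): FeS→FeCl2 ratio 1:1 ⇒ n(FeCl2) = 2.3294 mol.
Mass of FeCl2 = 2.3294 × 126.75 = 295.25 g.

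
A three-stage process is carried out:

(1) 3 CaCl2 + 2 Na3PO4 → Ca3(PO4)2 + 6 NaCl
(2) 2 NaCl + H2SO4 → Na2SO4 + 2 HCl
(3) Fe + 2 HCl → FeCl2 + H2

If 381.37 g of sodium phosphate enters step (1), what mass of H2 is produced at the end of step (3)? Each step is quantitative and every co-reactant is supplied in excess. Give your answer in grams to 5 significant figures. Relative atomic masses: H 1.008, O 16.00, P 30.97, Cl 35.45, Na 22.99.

M(Na3PO4) = 3(22.99) + 30.97 + 4(16.00) = 163.94 g/mol.
M(H2) = 2(1.008) = 2.016 g/mol.
n(Na3PO4) = 381.37 / 163.94 = 2.32628 mol.
Reaction (1): Na3PO4→NaCl ratio 2:6 ⇒ n(NaCl) = 6.97883 mol.
Reaction (2): NaCl→HCl ratio 2:2 ⇒ n(HCl) = 6.97883 mol.
Reaction (3): HCl→H2 ratio 2:1 ⇒ n(H2) = 3.48942 mol.
Mass of H2 = 3.48942 × 2.016 = 7.03466 g.

7.0347 g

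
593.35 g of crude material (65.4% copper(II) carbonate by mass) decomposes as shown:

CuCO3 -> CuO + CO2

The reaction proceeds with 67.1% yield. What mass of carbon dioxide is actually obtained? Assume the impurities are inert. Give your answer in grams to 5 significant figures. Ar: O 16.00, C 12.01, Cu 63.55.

92.744 g

Pure CuCO3 available = 593.35 g × 0.654 = 388.051 g.
M(CuCO3) = 63.55 + 12.01 + 3(16.00) = 123.56 g/mol.
M(CO2) = 12.01 + 2(16.00) = 44.01 g/mol.
n(CuCO3) = 388.051 g / 123.56 g/mol = 3.14059 mol.
From the equation the CuCO3:CO2 mole ratio is 1:1, so n(CO2) = 3.14059 × 1/1 = 3.14059 mol.
Mass of CO2 = 3.14059 mol × 44.01 g/mol = 138.217 g.
Actual mass collected = 138.217 g × 0.671 = 92.7438 g.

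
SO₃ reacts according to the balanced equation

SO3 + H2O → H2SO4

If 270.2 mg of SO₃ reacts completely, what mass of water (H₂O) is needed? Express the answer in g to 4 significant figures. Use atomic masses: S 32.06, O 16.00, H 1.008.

0.06080 g

M(SO3) = 32.06 + 3(16.00) = 80.06 g/mol.
M(H2O) = 2(1.008) + 16.00 = 18.016 g/mol.
Convert: 270.2 mg = 0.27020 g.
n(SO3) = 0.27020 g / 80.06 g/mol = 0.0033750 mol.
From the equation the SO3:H2O mole ratio is 1:1, so n(H2O) = 0.0033750 × 1/1 = 0.0033750 mol.
Mass of H2O = 0.0033750 mol × 18.016 g/mol = 0.060803 g.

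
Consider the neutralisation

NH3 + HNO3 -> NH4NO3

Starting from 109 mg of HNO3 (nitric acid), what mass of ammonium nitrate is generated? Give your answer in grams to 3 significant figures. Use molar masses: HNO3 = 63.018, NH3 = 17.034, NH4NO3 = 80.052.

0.138 g

Convert: 109 mg = 0.1090 g.
n(HNO3) = 0.1090 g / 63.018 g/mol = 0.001730 mol.
From the equation the HNO3:NH4NO3 mole ratio is 1:1, so n(NH4NO3) = 0.001730 × 1/1 = 0.001730 mol.
Mass of NH4NO3 = 0.001730 mol × 80.052 g/mol = 0.1385 g.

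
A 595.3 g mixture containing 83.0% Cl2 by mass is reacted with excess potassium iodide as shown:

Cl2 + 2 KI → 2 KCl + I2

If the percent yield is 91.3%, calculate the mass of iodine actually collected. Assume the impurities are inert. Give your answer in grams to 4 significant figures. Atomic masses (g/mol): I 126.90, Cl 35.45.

Pure Cl2 available = 595.3 g × 0.830 = 494.10 g.
M(Cl2) = 2(35.45) = 70.90 g/mol.
M(I2) = 2(126.90) = 253.80 g/mol.
n(Cl2) = 494.10 g / 70.90 g/mol = 6.9690 mol.
From the equation the Cl2:I2 mole ratio is 1:1, so n(I2) = 6.9690 × 1/1 = 6.9690 mol.
Mass of I2 = 6.9690 mol × 253.80 g/mol = 1768.7 g.
Actual mass collected = 1768.7 g × 0.913 = 1614.8 g.

1615 g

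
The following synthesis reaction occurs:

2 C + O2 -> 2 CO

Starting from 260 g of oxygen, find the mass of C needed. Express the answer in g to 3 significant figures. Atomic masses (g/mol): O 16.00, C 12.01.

M(O2) = 2(16.00) = 32.00 g/mol.
M(C) = 12.01 g/mol.
n(O2) = 260.0 g / 32.00 g/mol = 8.125 mol.
From the equation the O2:C mole ratio is 1:2, so n(C) = 8.125 × 2/1 = 16.25 mol.
Mass of C = 16.25 mol × 12.01 g/mol = 195.2 g.

195 g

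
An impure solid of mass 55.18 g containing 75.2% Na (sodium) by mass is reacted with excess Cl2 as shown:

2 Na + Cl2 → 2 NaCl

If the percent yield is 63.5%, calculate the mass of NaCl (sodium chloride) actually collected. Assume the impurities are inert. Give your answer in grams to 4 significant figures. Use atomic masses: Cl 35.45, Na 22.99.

66.98 g

Pure Na available = 55.18 g × 0.752 = 41.495 g.
M(Na) = 22.99 g/mol.
M(NaCl) = 22.99 + 35.45 = 58.44 g/mol.
n(Na) = 41.495 g / 22.99 g/mol = 1.8049 mol.
From the equation the Na:NaCl mole ratio is 2:2, so n(NaCl) = 1.8049 × 2/2 = 1.8049 mol.
Mass of NaCl = 1.8049 mol × 58.44 g/mol = 105.48 g.
Actual mass collected = 105.48 g × 0.635 = 66.980 g.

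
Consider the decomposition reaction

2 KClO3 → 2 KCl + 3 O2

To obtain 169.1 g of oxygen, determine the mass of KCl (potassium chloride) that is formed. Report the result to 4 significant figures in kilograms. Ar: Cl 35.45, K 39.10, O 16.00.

M(O2) = 2(16.00) = 32.00 g/mol.
M(KCl) = 39.10 + 35.45 = 74.55 g/mol.
n(O2) = 169.10 g / 32.00 g/mol = 5.2844 mol.
From the equation the O2:KCl mole ratio is 3:2, so n(KCl) = 5.2844 × 2/3 = 3.5229 mol.
Mass of KCl = 3.5229 mol × 74.55 g/mol = 262.63 g.
Converting to kg: 262.63 g = 0.2626 kg.

0.2626 kg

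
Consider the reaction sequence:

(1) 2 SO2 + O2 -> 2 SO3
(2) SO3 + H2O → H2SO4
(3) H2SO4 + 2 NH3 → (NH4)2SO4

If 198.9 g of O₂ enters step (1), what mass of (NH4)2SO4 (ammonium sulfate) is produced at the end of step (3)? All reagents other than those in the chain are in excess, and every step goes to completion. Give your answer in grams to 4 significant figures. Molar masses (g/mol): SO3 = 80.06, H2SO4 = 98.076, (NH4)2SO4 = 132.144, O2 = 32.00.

1643 g

n(O2) = 198.9 / 32.00 = 6.2156 mol.
Reaction (1): O2→SO3 ratio 1:2 ⇒ n(SO3) = 12.431 mol.
Reaction (2): SO3→H2SO4 ratio 1:1 ⇒ n(H2SO4) = 12.431 mol.
Reaction (3): H2SO4→(NH4)2SO4 ratio 1:1 ⇒ n((NH4)2SO4) = 12.431 mol.
Mass of (NH4)2SO4 = 12.431 × 132.144 = 1642.7 g.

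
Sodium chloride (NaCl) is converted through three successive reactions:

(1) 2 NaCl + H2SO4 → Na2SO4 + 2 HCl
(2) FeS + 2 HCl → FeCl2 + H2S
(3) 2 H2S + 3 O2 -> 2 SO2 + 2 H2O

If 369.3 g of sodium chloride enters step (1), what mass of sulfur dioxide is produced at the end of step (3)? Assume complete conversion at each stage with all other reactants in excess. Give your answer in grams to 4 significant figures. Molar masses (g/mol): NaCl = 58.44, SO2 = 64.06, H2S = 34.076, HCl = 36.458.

n(NaCl) = 369.3 / 58.44 = 6.3193 mol.
Reaction (1): NaCl→HCl ratio 2:2 ⇒ n(HCl) = 6.3193 mol.
Reaction (2): HCl→H2S ratio 2:1 ⇒ n(H2S) = 3.1597 mol.
Reaction (3): H2S→SO2 ratio 2:2 ⇒ n(SO2) = 3.1597 mol.
Mass of SO2 = 3.1597 × 64.06 = 202.41 g.

202.4 g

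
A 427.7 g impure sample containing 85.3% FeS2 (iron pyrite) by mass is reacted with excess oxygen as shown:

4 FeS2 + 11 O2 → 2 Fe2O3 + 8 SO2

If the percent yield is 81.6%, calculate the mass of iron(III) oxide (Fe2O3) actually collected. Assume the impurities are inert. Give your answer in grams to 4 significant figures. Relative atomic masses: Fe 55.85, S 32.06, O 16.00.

198.1 g

Pure FeS2 available = 427.7 g × 0.853 = 364.83 g.
M(FeS2) = 55.85 + 2(32.06) = 119.97 g/mol.
M(Fe2O3) = 2(55.85) + 3(16.00) = 159.70 g/mol.
n(FeS2) = 364.83 g / 119.97 g/mol = 3.0410 mol.
From the equation the FeS2:Fe2O3 mole ratio is 4:2, so n(Fe2O3) = 3.0410 × 2/4 = 1.5205 mol.
Mass of Fe2O3 = 1.5205 mol × 159.70 g/mol = 242.82 g.
Actual mass collected = 242.82 g × 0.816 = 198.14 g.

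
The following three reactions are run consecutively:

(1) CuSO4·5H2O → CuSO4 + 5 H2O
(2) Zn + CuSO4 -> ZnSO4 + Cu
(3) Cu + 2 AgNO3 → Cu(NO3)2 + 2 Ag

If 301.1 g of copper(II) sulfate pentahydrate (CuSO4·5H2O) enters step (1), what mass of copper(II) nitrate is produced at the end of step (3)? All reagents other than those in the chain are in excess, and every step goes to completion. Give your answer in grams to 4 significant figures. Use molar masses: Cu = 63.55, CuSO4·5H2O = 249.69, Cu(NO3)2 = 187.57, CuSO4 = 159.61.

n(CuSO4·5H2O) = 301.1 / 249.69 = 1.2059 mol.
Reaction (1): CuSO4·5H2O→CuSO4 ratio 1:1 ⇒ n(CuSO4) = 1.2059 mol.
Reaction (2): CuSO4→Cu ratio 1:1 ⇒ n(Cu) = 1.2059 mol.
Reaction (3): Cu→Cu(NO3)2 ratio 1:1 ⇒ n(Cu(NO3)2) = 1.2059 mol.
Mass of Cu(NO3)2 = 1.2059 × 187.57 = 226.19 g.

226.2 g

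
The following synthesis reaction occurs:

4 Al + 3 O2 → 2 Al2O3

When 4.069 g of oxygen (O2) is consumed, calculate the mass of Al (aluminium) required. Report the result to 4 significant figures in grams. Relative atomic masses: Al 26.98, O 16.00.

4.574 g

M(O2) = 2(16.00) = 32.00 g/mol.
M(Al) = 26.98 g/mol.
n(O2) = 4.0690 g / 32.00 g/mol = 0.12716 mol.
From the equation the O2:Al mole ratio is 3:4, so n(Al) = 0.12716 × 4/3 = 0.16954 mol.
Mass of Al = 0.16954 mol × 26.98 g/mol = 4.5742 g.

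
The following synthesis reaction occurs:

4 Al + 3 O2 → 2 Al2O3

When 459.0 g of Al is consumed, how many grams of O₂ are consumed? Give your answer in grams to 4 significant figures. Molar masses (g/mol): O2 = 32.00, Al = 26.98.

408.3 g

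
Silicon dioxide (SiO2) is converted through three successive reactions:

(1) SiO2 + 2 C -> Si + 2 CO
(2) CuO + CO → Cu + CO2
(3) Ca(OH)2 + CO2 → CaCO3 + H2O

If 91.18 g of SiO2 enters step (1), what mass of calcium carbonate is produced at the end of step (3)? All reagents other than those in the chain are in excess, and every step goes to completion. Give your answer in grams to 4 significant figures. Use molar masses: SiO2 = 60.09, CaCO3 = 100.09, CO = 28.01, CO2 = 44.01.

n(SiO2) = 91.18 / 60.09 = 1.5174 mol.
Reaction (1): SiO2→CO ratio 1:2 ⇒ n(CO) = 3.0348 mol.
Reaction (2): CO→CO2 ratio 1:1 ⇒ n(CO2) = 3.0348 mol.
Reaction (3): CO2→CaCO3 ratio 1:1 ⇒ n(CaCO3) = 3.0348 mol.
Mass of CaCO3 = 3.0348 × 100.09 = 303.75 g.

303.8 g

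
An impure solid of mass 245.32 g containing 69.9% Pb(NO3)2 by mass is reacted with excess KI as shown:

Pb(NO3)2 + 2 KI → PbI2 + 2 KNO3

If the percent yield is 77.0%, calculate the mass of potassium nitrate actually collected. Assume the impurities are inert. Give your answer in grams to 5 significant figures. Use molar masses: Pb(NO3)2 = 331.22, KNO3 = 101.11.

80.614 g

Pure Pb(NO3)2 available = 245.32 g × 0.699 = 171.479 g.
n(Pb(NO3)2) = 171.479 g / 331.22 g/mol = 0.517718 mol.
From the equation the Pb(NO3)2:KNO3 mole ratio is 1:2, so n(KNO3) = 0.517718 × 2/1 = 1.03544 mol.
Mass of KNO3 = 1.03544 mol × 101.11 g/mol = 104.693 g.
Actual mass collected = 104.693 g × 0.770 = 80.6136 g.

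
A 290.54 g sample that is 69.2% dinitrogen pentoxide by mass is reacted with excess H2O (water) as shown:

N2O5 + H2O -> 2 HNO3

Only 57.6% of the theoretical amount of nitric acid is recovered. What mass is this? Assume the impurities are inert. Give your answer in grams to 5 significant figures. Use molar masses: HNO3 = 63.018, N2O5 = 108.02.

Pure N2O5 available = 290.54 g × 0.692 = 201.054 g.
n(N2O5) = 201.054 g / 108.02 g/mol = 1.86126 mol.
From the equation the N2O5:HNO3 mole ratio is 1:2, so n(HNO3) = 1.86126 × 2/1 = 3.72253 mol.
Mass of HNO3 = 3.72253 mol × 63.018 g/mol = 234.586 g.
Actual mass collected = 234.586 g × 0.576 = 135.122 g.

135.12 g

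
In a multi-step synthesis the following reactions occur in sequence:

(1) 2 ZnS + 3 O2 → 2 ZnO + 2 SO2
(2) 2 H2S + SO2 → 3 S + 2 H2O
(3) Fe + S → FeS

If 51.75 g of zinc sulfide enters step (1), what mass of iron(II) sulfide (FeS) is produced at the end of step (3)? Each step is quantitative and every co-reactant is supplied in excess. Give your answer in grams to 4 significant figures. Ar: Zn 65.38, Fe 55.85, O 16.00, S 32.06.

M(ZnS) = 65.38 + 32.06 = 97.44 g/mol.
M(FeS) = 55.85 + 32.06 = 87.91 g/mol.
n(ZnS) = 51.75 / 97.44 = 0.53110 mol.
Reaction (1): ZnS→SO2 ratio 2:2 ⇒ n(SO2) = 0.53110 mol.
Reaction (2): SO2→S ratio 1:3 ⇒ n(S) = 1.5933 mol.
Reaction (3): S→FeS ratio 1:1 ⇒ n(FeS) = 1.5933 mol.
Mass of FeS = 1.5933 × 87.91 = 140.07 g.

140.1 g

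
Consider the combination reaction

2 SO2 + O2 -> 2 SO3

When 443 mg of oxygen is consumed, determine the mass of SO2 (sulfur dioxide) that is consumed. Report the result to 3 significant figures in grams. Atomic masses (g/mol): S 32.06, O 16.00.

M(O2) = 2(16.00) = 32.00 g/mol.
M(SO2) = 32.06 + 2(16.00) = 64.06 g/mol.
Convert: 443 mg = 0.4430 g.
n(O2) = 0.4430 g / 32.00 g/mol = 0.01384 mol.
From the equation the O2:SO2 mole ratio is 1:2, so n(SO2) = 0.01384 × 2/1 = 0.02769 mol.
Mass of SO2 = 0.02769 mol × 64.06 g/mol = 1.774 g.

1.77 g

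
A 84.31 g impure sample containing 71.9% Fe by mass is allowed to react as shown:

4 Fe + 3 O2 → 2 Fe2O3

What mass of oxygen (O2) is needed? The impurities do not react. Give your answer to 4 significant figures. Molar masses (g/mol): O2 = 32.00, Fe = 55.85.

Mass of pure Fe = 84.31 g × 0.719 = 60.619 g.
n(Fe) = 60.619 g / 55.85 g/mol = 1.0854 mol.
From the equation the Fe:O2 mole ratio is 4:3, so n(O2) = 1.0854 × 3/4 = 0.81404 mol.
Mass of O2 = 0.81404 mol × 32.00 g/mol = 26.049 g.

26.05 g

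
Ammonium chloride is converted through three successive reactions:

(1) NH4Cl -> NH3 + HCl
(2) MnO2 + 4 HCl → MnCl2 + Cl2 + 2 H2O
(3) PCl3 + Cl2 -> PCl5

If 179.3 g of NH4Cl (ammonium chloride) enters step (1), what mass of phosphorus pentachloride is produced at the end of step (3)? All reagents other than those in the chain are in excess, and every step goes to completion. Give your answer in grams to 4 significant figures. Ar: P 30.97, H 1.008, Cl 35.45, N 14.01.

174.5 g

M(NH4Cl) = 14.01 + 4(1.008) + 35.45 = 53.492 g/mol.
M(PCl5) = 30.97 + 5(35.45) = 208.22 g/mol.
n(NH4Cl) = 179.3 / 53.492 = 3.3519 mol.
Reaction (1): NH4Cl→HCl ratio 1:1 ⇒ n(HCl) = 3.3519 mol.
Reaction (2): HCl→Cl2 ratio 4:1 ⇒ n(Cl2) = 0.83798 mol.
Reaction (3): Cl2→PCl5 ratio 1:1 ⇒ n(PCl5) = 0.83798 mol.
Mass of PCl5 = 0.83798 × 208.22 = 174.48 g.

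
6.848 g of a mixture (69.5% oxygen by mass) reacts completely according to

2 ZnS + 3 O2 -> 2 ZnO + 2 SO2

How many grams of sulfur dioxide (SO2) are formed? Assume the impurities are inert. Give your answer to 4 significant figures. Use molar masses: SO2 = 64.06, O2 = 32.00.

Mass of pure O2 = 6.848 g × 0.695 = 4.7594 g.
n(O2) = 4.7594 g / 32.00 g/mol = 0.14873 mol.
From the equation the O2:SO2 mole ratio is 3:2, so n(SO2) = 0.14873 × 2/3 = 0.099153 mol.
Mass of SO2 = 0.099153 mol × 64.06 g/mol = 6.3518 g.

6.352 g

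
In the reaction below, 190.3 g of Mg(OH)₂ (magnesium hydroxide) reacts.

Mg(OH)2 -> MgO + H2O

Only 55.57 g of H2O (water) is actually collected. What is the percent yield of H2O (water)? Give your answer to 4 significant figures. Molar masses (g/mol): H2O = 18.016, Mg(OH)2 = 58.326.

94.54 %

n(Mg(OH)2) = 190.30 g / 58.326 g/mol = 3.2627 mol.
From the equation the Mg(OH)2:H2O mole ratio is 1:1, so n(H2O) = 3.2627 × 1/1 = 3.2627 mol.
Mass of H2O = 3.2627 mol × 18.016 g/mol = 58.781 g.
This is the theoretical yield. Percent yield = 55.57 g / 58.781 g × 100% = 94.538%.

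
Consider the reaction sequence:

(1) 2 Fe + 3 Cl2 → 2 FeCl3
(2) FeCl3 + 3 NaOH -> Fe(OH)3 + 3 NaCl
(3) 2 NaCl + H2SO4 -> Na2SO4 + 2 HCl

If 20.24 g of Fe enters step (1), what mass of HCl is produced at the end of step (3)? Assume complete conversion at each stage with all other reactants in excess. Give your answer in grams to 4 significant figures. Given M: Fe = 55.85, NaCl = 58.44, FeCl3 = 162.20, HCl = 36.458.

n(Fe) = 20.24 / 55.85 = 0.36240 mol.
Reaction (1): Fe→FeCl3 ratio 2:2 ⇒ n(FeCl3) = 0.36240 mol.
Reaction (2): FeCl3→NaCl ratio 1:3 ⇒ n(NaCl) = 1.0872 mol.
Reaction (3): NaCl→HCl ratio 2:2 ⇒ n(HCl) = 1.0872 mol.
Mass of HCl = 1.0872 × 36.458 = 39.637 g.

39.64 g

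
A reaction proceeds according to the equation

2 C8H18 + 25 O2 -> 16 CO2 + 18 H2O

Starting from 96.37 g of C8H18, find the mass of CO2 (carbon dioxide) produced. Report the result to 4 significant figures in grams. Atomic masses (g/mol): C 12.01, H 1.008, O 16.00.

297.0 g

M(C8H18) = 8(12.01) + 18(1.008) = 114.224 g/mol.
M(CO2) = 12.01 + 2(16.00) = 44.01 g/mol.
n(C8H18) = 96.370 g / 114.224 g/mol = 0.84369 mol.
From the equation the C8H18:CO2 mole ratio is 2:16, so n(CO2) = 0.84369 × 16/2 = 6.7495 mol.
Mass of CO2 = 6.7495 mol × 44.01 g/mol = 297.05 g.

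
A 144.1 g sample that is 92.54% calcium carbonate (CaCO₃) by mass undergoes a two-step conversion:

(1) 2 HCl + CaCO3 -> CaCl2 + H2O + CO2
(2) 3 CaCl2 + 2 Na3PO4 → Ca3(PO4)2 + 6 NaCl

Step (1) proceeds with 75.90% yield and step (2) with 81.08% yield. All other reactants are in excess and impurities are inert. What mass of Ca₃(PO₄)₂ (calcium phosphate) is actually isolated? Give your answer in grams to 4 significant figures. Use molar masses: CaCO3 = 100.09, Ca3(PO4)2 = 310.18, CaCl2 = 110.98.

84.77 g

Pure CaCO3 = 144.1 × 0.9254 = 133.35 g.
n(CaCO3) = 133.35 / 100.09 = 1.3323 mol.
Step 1 (CaCO3:CaCl2 = 1:1): theoretical n(CaCl2) = 1.3323 mol; at 75.90% yield, n(CaCl2) = 1.0112 mol.
Step 2 (CaCl2:Ca3(PO4)2 = 3:1): theoretical n(Ca3(PO4)2) = 0.33707 mol, so theoretical mass = 0.33707 × 310.18 = 104.55 g.
At 81.08% yield, actual mass of Ca3(PO4)2 = 104.55 × 0.8108 = 84.772 g.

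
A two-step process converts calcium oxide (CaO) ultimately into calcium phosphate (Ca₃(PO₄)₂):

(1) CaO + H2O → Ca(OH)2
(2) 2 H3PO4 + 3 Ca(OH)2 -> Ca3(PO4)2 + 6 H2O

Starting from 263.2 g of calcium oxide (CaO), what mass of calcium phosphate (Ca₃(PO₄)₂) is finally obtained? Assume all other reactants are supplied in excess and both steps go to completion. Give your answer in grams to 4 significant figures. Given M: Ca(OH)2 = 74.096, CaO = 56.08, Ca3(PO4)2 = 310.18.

485.3 g

n(CaO) = 263.20 / 56.08 = 4.6933 mol.
Step 1 gives a 1:1 ratio of CaO to Ca(OH)2, so n(Ca(OH)2) = 4.6933 mol.
In step 2 the Ca(OH)2:Ca3(PO4)2 ratio is 3:1, so n(Ca3(PO4)2) = 1.5644 mol.
Mass of Ca3(PO4)2 = 1.5644 × 310.18 = 485.26 g.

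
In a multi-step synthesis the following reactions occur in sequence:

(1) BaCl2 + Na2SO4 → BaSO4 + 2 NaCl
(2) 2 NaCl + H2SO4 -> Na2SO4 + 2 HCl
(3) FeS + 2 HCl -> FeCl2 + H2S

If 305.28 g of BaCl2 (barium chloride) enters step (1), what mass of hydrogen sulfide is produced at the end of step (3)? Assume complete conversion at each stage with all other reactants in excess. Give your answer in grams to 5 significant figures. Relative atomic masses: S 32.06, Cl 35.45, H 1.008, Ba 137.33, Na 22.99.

49.958 g

M(BaCl2) = 137.33 + 2(35.45) = 208.23 g/mol.
M(H2S) = 2(1.008) + 32.06 = 34.076 g/mol.
n(BaCl2) = 305.28 / 208.23 = 1.46607 mol.
Reaction (1): BaCl2→NaCl ratio 1:2 ⇒ n(NaCl) = 2.93214 mol.
Reaction (2): NaCl→HCl ratio 2:2 ⇒ n(HCl) = 2.93214 mol.
Reaction (3): HCl→H2S ratio 2:1 ⇒ n(H2S) = 1.46607 mol.
Mass of H2S = 1.46607 × 34.076 = 49.9578 g.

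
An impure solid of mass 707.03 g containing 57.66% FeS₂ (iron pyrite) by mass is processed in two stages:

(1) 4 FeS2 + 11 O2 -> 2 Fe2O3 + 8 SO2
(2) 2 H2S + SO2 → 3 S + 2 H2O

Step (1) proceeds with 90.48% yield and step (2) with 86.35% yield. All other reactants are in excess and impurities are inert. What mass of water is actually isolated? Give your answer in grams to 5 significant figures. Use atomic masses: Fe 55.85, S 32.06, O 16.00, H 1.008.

191.33 g

Pure FeS2 = 707.03 × 0.5766 = 407.673 g.
M(FeS2) = 55.85 + 2(32.06) = 119.97 g/mol.
M(H2O) = 2(1.008) + 16.00 = 18.016 g/mol.
n(FeS2) = 407.673 / 119.97 = 3.39813 mol.
Step 1 (FeS2:SO2 = 4:8): theoretical n(SO2) = 6.79626 mol; at 90.48% yield, n(SO2) = 6.14925 mol.
Step 2 (SO2:H2O = 1:2): theoretical n(H2O) = 12.2985 mol, so theoretical mass = 12.2985 × 18.016 = 221.570 g.
At 86.35% yield, actual mass of H2O = 221.570 × 0.8635 = 191.326 g.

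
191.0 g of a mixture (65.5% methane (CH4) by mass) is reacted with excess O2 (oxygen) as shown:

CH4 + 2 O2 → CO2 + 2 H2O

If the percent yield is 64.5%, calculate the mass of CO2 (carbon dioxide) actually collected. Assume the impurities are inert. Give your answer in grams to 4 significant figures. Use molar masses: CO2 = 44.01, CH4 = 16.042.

Pure CH4 available = 191.0 g × 0.655 = 125.11 g.
n(CH4) = 125.11 g / 16.042 g/mol = 7.7986 mol.
From the equation the CH4:CO2 mole ratio is 1:1, so n(CO2) = 7.7986 × 1/1 = 7.7986 mol.
Mass of CO2 = 7.7986 mol × 44.01 g/mol = 343.22 g.
Actual mass collected = 343.22 g × 0.645 = 221.37 g.

221.4 g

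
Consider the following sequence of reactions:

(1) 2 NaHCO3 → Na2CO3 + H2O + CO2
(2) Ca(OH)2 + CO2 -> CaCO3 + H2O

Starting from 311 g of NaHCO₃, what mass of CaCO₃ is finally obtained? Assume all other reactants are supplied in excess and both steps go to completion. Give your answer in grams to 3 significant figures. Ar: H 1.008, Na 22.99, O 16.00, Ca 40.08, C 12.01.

M(NaHCO3) = 22.99 + 1.008 + 12.01 + 3(16.00) = 84.008 g/mol.
M(CaCO3) = 40.08 + 12.01 + 3(16.00) = 100.09 g/mol.
n(NaHCO3) = 311.0 / 84.008 = 3.702 mol.
Step 1 gives a 2:1 ratio of NaHCO3 to CO2, so n(CO2) = 1.851 mol.
In step 2 the CO2:CaCO3 ratio is 1:1, so n(CaCO3) = 1.851 mol.
Mass of CaCO3 = 1.851 × 100.09 = 185.3 g.

185 g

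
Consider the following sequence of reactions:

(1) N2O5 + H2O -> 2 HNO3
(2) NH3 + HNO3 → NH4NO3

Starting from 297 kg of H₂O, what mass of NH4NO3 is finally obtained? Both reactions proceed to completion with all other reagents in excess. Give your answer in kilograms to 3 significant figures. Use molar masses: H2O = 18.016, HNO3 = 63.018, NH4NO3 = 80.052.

2640 kg

297 kg = 297000 g.
n(H2O) = 297000 / 18.016 = 16490 mol.
Step 1 gives a 1:2 ratio of H2O to HNO3, so n(HNO3) = 32970 mol.
In step 2 the HNO3:NH4NO3 ratio is 1:1, so n(NH4NO3) = 32970 mol.
Mass of NH4NO3 = 32970 × 80.052 = 2.639 × 10^6 g = 2640 kg.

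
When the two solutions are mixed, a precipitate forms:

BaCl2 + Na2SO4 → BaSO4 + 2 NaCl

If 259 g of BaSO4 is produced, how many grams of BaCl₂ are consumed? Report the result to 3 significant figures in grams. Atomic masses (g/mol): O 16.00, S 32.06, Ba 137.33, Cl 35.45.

M(BaSO4) = 137.33 + 32.06 + 4(16.00) = 233.39 g/mol.
M(BaCl2) = 137.33 + 2(35.45) = 208.23 g/mol.
n(BaSO4) = 259.0 g / 233.39 g/mol = 1.110 mol.
From the equation the BaSO4:BaCl2 mole ratio is 1:1, so n(BaCl2) = 1.110 × 1/1 = 1.110 mol.
Mass of BaCl2 = 1.110 mol × 208.23 g/mol = 231.1 g.

231 g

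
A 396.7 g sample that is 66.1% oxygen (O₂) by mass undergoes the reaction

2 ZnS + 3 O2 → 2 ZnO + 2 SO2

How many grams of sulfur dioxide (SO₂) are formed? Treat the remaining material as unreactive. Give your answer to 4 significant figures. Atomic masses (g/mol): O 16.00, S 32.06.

Mass of pure O2 = 396.7 g × 0.661 = 262.22 g.
M(O2) = 2(16.00) = 32.00 g/mol.
M(SO2) = 32.06 + 2(16.00) = 64.06 g/mol.
n(O2) = 262.22 g / 32.00 g/mol = 8.1943 mol.
From the equation the O2:SO2 mole ratio is 3:2, so n(SO2) = 8.1943 × 2/3 = 5.4629 mol.
Mass of SO2 = 5.4629 mol × 64.06 g/mol = 349.95 g.

350.0 g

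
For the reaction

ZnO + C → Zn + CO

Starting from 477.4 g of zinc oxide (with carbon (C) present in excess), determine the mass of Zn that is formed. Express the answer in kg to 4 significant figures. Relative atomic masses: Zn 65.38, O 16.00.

M(ZnO) = 65.38 + 16.00 = 81.38 g/mol.
M(Zn) = 65.38 g/mol.
n(ZnO) = 477.40 g / 81.38 g/mol = 5.8663 mol.
From the equation the ZnO:Zn mole ratio is 1:1, so n(Zn) = 5.8663 × 1/1 = 5.8663 mol.
Mass of Zn = 5.8663 mol × 65.38 g/mol = 383.54 g.
Converting to kg: 383.54 g = 0.3835 kg.

0.3835 kg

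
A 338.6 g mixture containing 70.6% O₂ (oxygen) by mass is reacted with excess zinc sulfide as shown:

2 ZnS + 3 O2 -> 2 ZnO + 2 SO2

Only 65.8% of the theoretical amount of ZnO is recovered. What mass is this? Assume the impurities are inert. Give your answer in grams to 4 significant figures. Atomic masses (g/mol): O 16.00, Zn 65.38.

266.7 g

Pure O2 available = 338.6 g × 0.706 = 239.05 g.
M(O2) = 2(16.00) = 32.00 g/mol.
M(ZnO) = 65.38 + 16.00 = 81.38 g/mol.
n(O2) = 239.05 g / 32.00 g/mol = 7.4704 mol.
From the equation the O2:ZnO mole ratio is 3:2, so n(ZnO) = 7.4704 × 2/3 = 4.9802 mol.
Mass of ZnO = 4.9802 mol × 81.38 g/mol = 405.29 g.
Actual mass collected = 405.29 g × 0.658 = 266.68 g.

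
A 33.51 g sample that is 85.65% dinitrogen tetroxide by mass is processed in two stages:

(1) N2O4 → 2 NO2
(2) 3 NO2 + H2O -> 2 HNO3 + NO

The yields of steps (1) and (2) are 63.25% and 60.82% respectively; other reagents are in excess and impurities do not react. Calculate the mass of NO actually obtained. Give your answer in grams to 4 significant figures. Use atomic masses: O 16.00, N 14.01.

2.400 g

Pure N2O4 = 33.51 × 0.8565 = 28.701 g.
M(N2O4) = 2(14.01) + 4(16.00) = 92.02 g/mol.
M(NO) = 14.01 + 16.00 = 30.01 g/mol.
n(N2O4) = 28.701 / 92.02 = 0.31190 mol.
Step 1 (N2O4:NO2 = 1:2): theoretical n(NO2) = 0.62381 mol; at 63.25% yield, n(NO2) = 0.39456 mol.
Step 2 (NO2:NO = 3:1): theoretical n(NO) = 0.13152 mol, so theoretical mass = 0.13152 × 30.01 = 3.9469 g.
At 60.82% yield, actual mass of NO = 3.9469 × 0.6082 = 2.4005 g.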